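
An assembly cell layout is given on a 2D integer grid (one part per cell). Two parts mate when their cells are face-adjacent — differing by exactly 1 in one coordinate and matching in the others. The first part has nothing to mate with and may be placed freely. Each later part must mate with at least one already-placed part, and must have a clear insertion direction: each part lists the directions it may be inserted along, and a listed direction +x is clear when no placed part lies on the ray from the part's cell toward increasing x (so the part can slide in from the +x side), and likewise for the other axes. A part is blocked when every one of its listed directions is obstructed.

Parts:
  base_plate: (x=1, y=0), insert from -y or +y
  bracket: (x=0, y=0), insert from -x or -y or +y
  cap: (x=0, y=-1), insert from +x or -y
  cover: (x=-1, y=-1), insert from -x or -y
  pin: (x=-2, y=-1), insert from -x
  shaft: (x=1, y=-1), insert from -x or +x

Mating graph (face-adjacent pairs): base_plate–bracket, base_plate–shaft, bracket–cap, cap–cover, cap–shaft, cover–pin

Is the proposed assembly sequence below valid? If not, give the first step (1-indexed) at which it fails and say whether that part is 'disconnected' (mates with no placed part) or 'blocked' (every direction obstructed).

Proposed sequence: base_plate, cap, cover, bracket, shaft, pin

1. base_plate@(1, 0) [-y clear] — {base_plate}
2. cap@(0, -1) — no placed neighbour ⇒ disconnected

Invalid at step 2 (disconnected)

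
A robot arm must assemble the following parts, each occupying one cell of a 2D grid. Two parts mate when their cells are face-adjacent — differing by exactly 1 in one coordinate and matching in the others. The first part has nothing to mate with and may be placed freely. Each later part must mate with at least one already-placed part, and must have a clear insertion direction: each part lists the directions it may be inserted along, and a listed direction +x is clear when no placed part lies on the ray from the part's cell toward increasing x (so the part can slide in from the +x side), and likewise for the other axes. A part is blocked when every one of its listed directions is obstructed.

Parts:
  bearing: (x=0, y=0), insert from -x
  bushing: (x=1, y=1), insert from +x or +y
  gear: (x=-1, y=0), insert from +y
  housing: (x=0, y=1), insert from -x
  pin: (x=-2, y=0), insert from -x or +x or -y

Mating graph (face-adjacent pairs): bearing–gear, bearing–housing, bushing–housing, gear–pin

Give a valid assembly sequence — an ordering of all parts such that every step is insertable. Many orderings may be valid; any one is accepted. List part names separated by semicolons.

1. bushing@(1, 1) [+x clear] — {bushing}
2. housing@(0, 1) [-x clear] — {bushing, housing}
3. bearing@(0, 0) [-x clear] — {bearing, bushing, housing}
4. gear@(-1, 0) [+y clear] — {bearing, bushing, gear, housing}
5. pin@(-2, 0) [-x clear] — {bearing, bushing, gear, housing, pin}

bushing; housing; bearing; gear; pin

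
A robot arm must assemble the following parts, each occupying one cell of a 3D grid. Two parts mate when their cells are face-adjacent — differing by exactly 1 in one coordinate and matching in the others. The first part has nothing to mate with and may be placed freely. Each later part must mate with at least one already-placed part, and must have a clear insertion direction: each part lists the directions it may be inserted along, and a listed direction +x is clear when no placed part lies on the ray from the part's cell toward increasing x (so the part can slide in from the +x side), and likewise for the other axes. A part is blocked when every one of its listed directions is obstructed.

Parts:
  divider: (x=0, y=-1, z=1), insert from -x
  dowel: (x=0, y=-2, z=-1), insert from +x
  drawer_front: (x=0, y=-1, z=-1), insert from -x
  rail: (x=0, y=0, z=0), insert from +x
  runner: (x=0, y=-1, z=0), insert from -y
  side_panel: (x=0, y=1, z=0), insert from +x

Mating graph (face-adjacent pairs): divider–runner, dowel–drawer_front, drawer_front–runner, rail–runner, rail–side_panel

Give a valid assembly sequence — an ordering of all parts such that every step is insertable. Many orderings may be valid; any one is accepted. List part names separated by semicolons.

rail; side_panel; runner; drawer_front; divider; dowel

1. rail@(0, 0, 0) [+x clear] — {rail}
2. side_panel@(0, 1, 0) [+x clear] — {rail, side_panel}
3. runner@(0, -1, 0) [-y clear] — {rail, runner, side_panel}
4. drawer_front@(0, -1, -1) [-x clear] — {drawer_front, rail, runner, side_panel}
5. divider@(0, -1, 1) [-x clear] — {divider, drawer_front, rail, runner, side_panel}
6. dowel@(0, -2, -1) [+x clear] — {divider, dowel, drawer_front, rail, runner, side_panel}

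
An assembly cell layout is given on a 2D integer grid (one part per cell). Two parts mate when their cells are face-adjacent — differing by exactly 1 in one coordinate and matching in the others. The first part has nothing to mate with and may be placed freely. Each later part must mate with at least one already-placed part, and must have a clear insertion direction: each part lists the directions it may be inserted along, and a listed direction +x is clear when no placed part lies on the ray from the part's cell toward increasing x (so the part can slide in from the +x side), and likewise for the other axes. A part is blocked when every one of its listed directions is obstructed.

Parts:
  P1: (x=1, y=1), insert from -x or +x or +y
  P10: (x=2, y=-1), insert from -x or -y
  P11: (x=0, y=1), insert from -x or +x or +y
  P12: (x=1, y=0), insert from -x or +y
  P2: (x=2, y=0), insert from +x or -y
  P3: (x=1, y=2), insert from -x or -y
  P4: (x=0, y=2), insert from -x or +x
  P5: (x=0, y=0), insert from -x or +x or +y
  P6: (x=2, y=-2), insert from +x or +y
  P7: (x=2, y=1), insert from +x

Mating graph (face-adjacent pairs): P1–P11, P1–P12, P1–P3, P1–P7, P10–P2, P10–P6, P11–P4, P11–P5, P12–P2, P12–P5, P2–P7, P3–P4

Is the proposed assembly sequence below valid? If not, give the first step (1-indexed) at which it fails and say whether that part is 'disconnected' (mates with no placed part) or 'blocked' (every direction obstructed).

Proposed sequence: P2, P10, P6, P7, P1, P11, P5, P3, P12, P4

Invalid at step 9 (blocked)

1. P2@(2, 0) [+x clear] — {P2}
2. P10@(2, -1) [-x clear] — {P10, P2}
3. P6@(2, -2) [+x clear] — {P10, P2, P6}
4. P7@(2, 1) [+x clear] — {P10, P2, P6, P7}
5. P1@(1, 1) [-x clear] — {P1, P10, P2, P6, P7}
6. P11@(0, 1) [-x clear] — {P1, P10, P11, P2, P6, P7}
7. P5@(0, 0) [-x clear] — {P1, P10, P11, P2, P5, P6, P7}
8. P3@(1, 2) [-x clear] — {P1, P10, P11, P2, P3, P5, P6, P7}
9. P12@(1, 0) — -x/+y all obstructed ⇒ blocked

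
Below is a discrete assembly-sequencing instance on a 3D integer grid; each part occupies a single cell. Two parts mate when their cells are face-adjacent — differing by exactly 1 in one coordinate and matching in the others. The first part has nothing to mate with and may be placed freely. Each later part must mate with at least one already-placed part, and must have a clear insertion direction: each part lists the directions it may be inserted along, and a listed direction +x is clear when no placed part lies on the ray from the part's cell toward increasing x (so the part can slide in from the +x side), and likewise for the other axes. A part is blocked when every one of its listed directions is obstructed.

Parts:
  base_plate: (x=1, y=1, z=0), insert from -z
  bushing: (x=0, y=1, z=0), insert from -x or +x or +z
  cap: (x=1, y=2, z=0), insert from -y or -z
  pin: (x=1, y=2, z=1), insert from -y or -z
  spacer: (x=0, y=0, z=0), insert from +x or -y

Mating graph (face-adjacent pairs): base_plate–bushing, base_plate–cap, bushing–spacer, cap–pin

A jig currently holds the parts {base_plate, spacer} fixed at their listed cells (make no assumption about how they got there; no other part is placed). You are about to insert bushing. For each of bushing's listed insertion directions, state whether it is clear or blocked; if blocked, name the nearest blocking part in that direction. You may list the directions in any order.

-x: ray from bushing(0, 1, 0) has no placed part ⇒ clear
+x: nearest on ray is base_plate@(1, 1, 0) ⇒ blocked
+z: ray from bushing(0, 1, 0) has no placed part ⇒ clear

+x: blocked by base_plate; +z: clear; -x: clear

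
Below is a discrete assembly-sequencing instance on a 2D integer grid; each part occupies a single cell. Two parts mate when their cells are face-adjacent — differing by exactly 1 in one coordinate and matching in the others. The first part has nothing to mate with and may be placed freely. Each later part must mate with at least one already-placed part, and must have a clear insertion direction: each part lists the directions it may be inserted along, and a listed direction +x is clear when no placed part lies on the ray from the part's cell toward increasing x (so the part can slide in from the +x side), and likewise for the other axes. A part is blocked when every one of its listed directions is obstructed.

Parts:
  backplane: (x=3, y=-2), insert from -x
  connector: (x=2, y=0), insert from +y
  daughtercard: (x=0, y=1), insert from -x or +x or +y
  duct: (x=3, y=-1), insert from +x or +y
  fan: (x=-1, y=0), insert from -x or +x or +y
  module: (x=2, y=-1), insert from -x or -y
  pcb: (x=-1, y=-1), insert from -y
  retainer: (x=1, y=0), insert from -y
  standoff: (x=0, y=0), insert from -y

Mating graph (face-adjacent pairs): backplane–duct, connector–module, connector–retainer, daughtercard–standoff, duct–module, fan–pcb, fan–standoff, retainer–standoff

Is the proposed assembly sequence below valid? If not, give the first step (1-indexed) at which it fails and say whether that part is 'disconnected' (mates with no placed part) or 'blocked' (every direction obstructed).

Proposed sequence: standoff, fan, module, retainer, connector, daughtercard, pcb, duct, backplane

Invalid at step 3 (disconnected)

1. standoff@(0, 0) [-y clear] — {standoff}
2. fan@(-1, 0) [-x clear] — {fan, standoff}
3. module@(2, -1) — no placed neighbour ⇒ disconnected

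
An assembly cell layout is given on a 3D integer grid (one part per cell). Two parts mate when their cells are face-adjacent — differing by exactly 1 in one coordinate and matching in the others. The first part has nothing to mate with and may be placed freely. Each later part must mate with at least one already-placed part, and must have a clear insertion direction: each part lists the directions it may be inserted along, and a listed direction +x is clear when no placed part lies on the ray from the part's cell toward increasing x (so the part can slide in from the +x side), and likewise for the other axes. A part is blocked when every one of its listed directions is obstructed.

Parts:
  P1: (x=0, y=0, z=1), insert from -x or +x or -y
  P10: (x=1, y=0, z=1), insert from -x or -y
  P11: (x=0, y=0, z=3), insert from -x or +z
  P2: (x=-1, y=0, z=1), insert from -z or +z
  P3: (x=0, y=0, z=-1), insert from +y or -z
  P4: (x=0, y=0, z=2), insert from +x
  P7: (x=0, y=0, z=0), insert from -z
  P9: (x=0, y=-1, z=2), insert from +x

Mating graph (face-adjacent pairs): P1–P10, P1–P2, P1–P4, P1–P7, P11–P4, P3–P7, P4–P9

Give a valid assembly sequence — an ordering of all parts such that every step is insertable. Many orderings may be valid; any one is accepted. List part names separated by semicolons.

1. P7@(0, 0, 0) [-z clear] — {P7}
2. P3@(0, 0, -1) [+y clear] — {P3, P7}
3. P1@(0, 0, 1) [-x clear] — {P1, P3, P7}
4. P4@(0, 0, 2) [+x clear] — {P1, P3, P4, P7}
5. P9@(0, -1, 2) [+x clear] — {P1, P3, P4, P7, P9}
6. P2@(-1, 0, 1) [-z clear] — {P1, P2, P3, P4, P7, P9}
7. P11@(0, 0, 3) [-x clear] — {P1, P11, P2, P3, P4, P7, P9}
8. P10@(1, 0, 1) [-y clear] — {P1, P10, P11, P2, P3, P4, P7, P9}

P7; P3; P1; P4; P9; P2; P11; P10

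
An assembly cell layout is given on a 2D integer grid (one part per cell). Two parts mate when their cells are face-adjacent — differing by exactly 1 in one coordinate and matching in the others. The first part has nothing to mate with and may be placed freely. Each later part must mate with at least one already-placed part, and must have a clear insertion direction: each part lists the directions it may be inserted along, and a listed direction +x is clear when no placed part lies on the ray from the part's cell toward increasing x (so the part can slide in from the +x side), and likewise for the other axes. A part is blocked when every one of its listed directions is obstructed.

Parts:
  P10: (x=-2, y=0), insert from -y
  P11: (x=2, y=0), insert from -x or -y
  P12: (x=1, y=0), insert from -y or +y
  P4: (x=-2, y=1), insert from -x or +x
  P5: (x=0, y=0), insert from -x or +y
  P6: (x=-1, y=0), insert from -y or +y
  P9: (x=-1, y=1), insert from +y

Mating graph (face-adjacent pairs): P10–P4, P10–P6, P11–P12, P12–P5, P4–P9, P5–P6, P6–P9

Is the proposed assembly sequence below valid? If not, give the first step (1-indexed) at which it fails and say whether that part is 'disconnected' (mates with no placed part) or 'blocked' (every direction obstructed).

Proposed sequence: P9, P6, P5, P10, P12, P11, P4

1. P9@(-1, 1) [+y clear] — {P9}
2. P6@(-1, 0) [-y clear] — {P6, P9}
3. P5@(0, 0) [+y clear] — {P5, P6, P9}
4. P10@(-2, 0) [-y clear] — {P10, P5, P6, P9}
5. P12@(1, 0) [-y clear] — {P10, P12, P5, P6, P9}
6. P11@(2, 0) [-y clear] — {P10, P11, P12, P5, P6, P9}
7. P4@(-2, 1) [-x clear] — {P10, P11, P12, P4, P5, P6, P9}

Valid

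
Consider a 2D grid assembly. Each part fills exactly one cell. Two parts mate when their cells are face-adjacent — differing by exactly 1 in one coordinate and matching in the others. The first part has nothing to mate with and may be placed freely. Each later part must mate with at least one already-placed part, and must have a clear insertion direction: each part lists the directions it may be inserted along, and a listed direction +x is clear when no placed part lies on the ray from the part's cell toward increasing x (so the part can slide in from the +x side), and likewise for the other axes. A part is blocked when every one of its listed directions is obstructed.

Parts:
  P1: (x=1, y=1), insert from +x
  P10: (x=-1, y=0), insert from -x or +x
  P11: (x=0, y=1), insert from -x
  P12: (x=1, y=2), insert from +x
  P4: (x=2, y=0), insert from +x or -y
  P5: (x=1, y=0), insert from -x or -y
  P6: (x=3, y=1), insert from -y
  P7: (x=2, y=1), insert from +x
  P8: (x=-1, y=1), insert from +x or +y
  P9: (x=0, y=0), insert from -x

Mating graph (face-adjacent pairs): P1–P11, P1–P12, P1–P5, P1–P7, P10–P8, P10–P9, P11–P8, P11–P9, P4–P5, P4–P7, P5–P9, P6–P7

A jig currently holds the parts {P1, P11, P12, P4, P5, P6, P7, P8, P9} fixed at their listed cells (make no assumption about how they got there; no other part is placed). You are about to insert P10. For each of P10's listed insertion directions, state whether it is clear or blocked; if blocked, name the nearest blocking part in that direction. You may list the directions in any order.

-x: ray from P10(-1, 0) has no placed part ⇒ clear
+x: nearest on ray is P9@(0, 0) ⇒ blocked

+x: blocked by P9; -x: clear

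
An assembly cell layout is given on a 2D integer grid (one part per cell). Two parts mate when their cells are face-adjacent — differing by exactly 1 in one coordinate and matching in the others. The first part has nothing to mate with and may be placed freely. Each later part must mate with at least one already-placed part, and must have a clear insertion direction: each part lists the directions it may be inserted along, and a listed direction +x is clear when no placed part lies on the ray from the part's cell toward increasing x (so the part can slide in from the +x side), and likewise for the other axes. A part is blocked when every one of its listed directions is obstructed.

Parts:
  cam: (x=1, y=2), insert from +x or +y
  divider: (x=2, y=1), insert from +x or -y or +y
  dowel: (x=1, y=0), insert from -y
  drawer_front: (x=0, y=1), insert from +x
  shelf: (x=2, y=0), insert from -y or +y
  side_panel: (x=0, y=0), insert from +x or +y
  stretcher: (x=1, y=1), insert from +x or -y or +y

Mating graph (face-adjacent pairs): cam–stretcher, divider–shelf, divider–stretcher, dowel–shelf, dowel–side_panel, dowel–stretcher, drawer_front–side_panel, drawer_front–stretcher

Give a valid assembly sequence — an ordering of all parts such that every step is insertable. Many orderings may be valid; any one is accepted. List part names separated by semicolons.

1. shelf@(2, 0) [-y clear] — {shelf}
2. dowel@(1, 0) [-y clear] — {dowel, shelf}
3. side_panel@(0, 0) [+y clear] — {dowel, shelf, side_panel}
4. drawer_front@(0, 1) [+x clear] — {dowel, drawer_front, shelf, side_panel}
5. divider@(2, 1) [+x clear] — {divider, dowel, drawer_front, shelf, side_panel}
6. stretcher@(1, 1) [+y clear] — {divider, dowel, drawer_front, shelf, side_panel, stretcher}
7. cam@(1, 2) [+x clear] — {cam, divider, dowel, drawer_front, shelf, side_panel, stretcher}

shelf; dowel; side_panel; drawer_front; divider; stretcher; cam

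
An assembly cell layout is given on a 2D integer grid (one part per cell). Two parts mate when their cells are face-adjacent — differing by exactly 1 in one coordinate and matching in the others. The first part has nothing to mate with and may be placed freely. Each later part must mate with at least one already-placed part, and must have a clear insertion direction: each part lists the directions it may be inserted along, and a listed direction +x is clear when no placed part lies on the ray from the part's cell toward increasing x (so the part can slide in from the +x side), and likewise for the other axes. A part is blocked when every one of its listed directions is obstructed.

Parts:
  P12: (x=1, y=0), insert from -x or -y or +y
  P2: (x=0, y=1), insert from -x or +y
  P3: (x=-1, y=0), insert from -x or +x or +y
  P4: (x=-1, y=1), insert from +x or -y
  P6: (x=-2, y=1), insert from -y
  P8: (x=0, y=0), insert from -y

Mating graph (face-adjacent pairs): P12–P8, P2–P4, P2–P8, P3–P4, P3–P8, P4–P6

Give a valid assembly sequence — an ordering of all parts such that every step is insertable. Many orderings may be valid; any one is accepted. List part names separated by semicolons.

P6; P4; P2; P8; P12; P3

1. P6@(-2, 1) [-y clear] — {P6}
2. P4@(-1, 1) [+x clear] — {P4, P6}
3. P2@(0, 1) [+y clear] — {P2, P4, P6}
4. P8@(0, 0) [-y clear] — {P2, P4, P6, P8}
5. P12@(1, 0) [-y clear] — {P12, P2, P4, P6, P8}
6. P3@(-1, 0) [-x clear] — {P12, P2, P3, P4, P6, P8}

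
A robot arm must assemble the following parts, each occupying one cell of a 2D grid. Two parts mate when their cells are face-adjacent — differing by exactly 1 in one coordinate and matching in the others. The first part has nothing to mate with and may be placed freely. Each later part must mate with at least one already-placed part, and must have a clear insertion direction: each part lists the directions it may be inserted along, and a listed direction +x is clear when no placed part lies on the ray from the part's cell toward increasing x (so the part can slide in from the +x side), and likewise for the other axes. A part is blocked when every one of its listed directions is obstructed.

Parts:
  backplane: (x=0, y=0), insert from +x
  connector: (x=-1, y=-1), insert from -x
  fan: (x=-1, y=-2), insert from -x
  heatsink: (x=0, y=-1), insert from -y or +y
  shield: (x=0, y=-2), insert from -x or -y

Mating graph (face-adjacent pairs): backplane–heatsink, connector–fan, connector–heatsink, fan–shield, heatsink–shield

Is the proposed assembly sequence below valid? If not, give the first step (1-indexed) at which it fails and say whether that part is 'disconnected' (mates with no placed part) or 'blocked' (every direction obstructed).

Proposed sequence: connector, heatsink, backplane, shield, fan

Valid

1. connector@(-1, -1) [-x clear] — {connector}
2. heatsink@(0, -1) [-y clear] — {connector, heatsink}
3. backplane@(0, 0) [+x clear] — {backplane, connector, heatsink}
4. shield@(0, -2) [-x clear] — {backplane, connector, heatsink, shield}
5. fan@(-1, -2) [-x clear] — {backplane, connector, fan, heatsink, shield}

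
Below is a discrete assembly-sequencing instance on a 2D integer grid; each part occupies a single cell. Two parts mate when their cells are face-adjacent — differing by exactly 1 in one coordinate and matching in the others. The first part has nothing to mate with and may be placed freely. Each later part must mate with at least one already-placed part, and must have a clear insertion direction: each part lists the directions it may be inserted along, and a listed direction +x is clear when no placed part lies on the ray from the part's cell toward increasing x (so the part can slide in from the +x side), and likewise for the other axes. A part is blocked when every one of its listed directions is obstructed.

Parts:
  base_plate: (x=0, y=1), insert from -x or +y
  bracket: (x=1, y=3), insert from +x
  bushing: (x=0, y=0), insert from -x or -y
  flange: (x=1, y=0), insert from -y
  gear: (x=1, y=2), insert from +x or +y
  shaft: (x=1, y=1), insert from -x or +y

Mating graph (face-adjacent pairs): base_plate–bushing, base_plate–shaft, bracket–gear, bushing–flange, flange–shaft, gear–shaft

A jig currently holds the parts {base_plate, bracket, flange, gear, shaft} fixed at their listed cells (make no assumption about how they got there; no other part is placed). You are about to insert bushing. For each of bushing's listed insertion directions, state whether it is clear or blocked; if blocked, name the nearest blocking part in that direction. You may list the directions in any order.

-x: ray from bushing(0, 0) has no placed part ⇒ clear
-y: ray from bushing(0, 0) has no placed part ⇒ clear

-x: clear; -y: clear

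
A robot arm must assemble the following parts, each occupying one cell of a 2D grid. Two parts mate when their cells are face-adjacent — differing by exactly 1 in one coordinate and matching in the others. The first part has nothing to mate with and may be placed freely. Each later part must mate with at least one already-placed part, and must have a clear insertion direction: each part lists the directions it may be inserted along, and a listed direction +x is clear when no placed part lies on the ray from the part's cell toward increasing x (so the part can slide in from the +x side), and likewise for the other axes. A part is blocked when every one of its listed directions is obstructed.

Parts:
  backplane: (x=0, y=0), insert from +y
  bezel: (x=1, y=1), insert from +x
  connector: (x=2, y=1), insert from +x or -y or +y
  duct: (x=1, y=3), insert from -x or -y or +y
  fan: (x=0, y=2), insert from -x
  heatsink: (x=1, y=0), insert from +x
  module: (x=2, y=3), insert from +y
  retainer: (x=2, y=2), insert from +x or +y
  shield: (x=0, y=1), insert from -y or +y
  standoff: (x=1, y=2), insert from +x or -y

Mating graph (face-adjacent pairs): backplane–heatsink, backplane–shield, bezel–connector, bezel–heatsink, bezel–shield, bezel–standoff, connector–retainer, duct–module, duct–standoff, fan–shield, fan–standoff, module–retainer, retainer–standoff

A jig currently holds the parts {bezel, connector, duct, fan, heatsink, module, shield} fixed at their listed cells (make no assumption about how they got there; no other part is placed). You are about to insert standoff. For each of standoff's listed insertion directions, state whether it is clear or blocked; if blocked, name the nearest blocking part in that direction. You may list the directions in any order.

+x: clear; -y: blocked by bezel

+x: ray from standoff(1, 2) has no placed part ⇒ clear
-y: nearest on ray is bezel@(1, 1) ⇒ blocked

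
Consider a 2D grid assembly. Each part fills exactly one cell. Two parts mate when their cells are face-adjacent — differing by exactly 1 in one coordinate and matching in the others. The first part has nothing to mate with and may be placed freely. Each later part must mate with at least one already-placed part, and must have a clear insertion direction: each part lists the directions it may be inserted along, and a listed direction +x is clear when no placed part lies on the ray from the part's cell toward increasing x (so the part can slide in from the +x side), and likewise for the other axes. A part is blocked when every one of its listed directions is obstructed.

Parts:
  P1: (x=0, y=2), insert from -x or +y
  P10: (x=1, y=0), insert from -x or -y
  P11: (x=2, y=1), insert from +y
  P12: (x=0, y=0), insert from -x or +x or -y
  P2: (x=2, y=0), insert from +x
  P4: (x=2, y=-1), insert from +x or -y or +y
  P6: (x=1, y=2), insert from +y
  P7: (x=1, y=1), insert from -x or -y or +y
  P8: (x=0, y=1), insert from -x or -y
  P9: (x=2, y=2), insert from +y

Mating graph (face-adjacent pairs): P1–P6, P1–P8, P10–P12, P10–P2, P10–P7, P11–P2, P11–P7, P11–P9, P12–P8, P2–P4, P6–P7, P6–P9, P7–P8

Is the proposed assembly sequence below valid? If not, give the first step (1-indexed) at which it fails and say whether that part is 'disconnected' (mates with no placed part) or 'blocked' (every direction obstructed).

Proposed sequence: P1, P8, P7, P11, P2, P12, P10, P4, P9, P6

1. P1@(0, 2) [-x clear] — {P1}
2. P8@(0, 1) [-x clear] — {P1, P8}
3. P7@(1, 1) [-y clear] — {P1, P7, P8}
4. P11@(2, 1) [+y clear] — {P1, P11, P7, P8}
5. P2@(2, 0) [+x clear] — {P1, P11, P2, P7, P8}
6. P12@(0, 0) [-x clear] — {P1, P11, P12, P2, P7, P8}
7. P10@(1, 0) [-y clear] — {P1, P10, P11, P12, P2, P7, P8}
8. P4@(2, -1) [+x clear] — {P1, P10, P11, P12, P2, P4, P7, P8}
9. P9@(2, 2) [+y clear] — {P1, P10, P11, P12, P2, P4, P7, P8, P9}
10. P6@(1, 2) [+y clear] — {P1, P10, P11, P12, P2, P4, P6, P7, P8, P9}

Valid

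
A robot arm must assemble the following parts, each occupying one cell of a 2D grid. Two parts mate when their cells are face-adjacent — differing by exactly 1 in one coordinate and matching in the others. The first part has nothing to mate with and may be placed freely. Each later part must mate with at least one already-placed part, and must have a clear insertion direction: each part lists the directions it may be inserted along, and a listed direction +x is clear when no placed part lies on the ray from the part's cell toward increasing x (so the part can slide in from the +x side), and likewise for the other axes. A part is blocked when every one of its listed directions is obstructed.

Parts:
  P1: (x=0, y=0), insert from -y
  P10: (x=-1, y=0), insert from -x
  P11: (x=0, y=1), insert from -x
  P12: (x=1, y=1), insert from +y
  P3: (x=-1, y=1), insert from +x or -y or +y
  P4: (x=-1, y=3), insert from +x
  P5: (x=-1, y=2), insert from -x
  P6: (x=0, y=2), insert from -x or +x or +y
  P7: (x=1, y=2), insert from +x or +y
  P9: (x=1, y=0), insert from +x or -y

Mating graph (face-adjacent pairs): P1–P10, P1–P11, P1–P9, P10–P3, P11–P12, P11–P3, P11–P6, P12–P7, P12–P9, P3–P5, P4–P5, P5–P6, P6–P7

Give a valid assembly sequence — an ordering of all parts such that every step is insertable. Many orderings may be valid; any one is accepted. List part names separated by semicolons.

P6; P5; P4; P11; P1; P9; P12; P7; P3; P10

1. P6@(0, 2) [-x clear] — {P6}
2. P5@(-1, 2) [-x clear] — {P5, P6}
3. P4@(-1, 3) [+x clear] — {P4, P5, P6}
4. P11@(0, 1) [-x clear] — {P11, P4, P5, P6}
5. P1@(0, 0) [-y clear] — {P1, P11, P4, P5, P6}
6. P9@(1, 0) [+x clear] — {P1, P11, P4, P5, P6, P9}
7. P12@(1, 1) [+y clear] — {P1, P11, P12, P4, P5, P6, P9}
8. P7@(1, 2) [+x clear] — {P1, P11, P12, P4, P5, P6, P7, P9}
9. P3@(-1, 1) [-y clear] — {P1, P11, P12, P3, P4, P5, P6, P7, P9}
10. P10@(-1, 0) [-x clear] — {P1, P10, P11, P12, P3, P4, P5, P6, P7, P9}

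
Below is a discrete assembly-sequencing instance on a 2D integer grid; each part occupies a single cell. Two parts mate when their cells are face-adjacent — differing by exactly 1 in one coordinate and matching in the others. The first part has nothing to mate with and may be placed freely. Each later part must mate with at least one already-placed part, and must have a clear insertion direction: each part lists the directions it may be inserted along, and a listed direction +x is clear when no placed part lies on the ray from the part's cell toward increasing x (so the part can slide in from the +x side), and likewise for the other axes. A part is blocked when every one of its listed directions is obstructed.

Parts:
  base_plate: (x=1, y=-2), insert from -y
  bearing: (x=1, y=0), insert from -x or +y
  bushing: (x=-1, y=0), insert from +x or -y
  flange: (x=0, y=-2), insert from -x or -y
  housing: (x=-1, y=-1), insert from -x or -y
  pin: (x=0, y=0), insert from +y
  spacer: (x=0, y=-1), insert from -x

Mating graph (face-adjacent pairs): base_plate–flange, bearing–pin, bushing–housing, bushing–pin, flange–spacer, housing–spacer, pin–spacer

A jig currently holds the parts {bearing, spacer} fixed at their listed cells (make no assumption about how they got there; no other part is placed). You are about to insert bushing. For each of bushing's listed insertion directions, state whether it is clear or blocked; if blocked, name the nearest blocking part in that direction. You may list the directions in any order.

+x: nearest on ray is bearing@(1, 0) ⇒ blocked
-y: ray from bushing(-1, 0) has no placed part ⇒ clear

+x: blocked by bearing; -y: clear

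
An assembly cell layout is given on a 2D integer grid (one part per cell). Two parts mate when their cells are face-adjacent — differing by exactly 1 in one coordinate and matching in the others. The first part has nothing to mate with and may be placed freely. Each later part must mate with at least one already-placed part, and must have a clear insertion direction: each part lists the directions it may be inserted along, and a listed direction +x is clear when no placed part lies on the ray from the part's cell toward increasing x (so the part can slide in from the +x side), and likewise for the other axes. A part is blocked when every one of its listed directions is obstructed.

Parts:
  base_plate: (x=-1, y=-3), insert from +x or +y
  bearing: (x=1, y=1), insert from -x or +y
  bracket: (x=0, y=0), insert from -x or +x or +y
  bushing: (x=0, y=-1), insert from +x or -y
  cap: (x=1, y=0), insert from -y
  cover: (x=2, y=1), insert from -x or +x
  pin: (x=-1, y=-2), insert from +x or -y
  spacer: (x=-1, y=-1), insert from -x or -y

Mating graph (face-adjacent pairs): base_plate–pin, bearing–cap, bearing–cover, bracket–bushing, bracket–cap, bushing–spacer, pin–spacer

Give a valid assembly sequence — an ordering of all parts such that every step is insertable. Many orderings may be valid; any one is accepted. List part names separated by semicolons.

1. bearing@(1, 1) [-x clear] — {bearing}
2. cap@(1, 0) [-y clear] — {bearing, cap}
3. cover@(2, 1) [+x clear] — {bearing, cap, cover}
4. bracket@(0, 0) [-x clear] — {bearing, bracket, cap, cover}
5. bushing@(0, -1) [+x clear] — {bearing, bracket, bushing, cap, cover}
6. spacer@(-1, -1) [-x clear] — {bearing, bracket, bushing, cap, cover, spacer}
7. pin@(-1, -2) [+x clear] — {bearing, bracket, bushing, cap, cover, pin, spacer}
8. base_plate@(-1, -3) [+x clear] — {base_plate, bearing, bracket, bushing, cap, cover, pin, spacer}

bearing; cap; cover; bracket; bushing; spacer; pin; base_plate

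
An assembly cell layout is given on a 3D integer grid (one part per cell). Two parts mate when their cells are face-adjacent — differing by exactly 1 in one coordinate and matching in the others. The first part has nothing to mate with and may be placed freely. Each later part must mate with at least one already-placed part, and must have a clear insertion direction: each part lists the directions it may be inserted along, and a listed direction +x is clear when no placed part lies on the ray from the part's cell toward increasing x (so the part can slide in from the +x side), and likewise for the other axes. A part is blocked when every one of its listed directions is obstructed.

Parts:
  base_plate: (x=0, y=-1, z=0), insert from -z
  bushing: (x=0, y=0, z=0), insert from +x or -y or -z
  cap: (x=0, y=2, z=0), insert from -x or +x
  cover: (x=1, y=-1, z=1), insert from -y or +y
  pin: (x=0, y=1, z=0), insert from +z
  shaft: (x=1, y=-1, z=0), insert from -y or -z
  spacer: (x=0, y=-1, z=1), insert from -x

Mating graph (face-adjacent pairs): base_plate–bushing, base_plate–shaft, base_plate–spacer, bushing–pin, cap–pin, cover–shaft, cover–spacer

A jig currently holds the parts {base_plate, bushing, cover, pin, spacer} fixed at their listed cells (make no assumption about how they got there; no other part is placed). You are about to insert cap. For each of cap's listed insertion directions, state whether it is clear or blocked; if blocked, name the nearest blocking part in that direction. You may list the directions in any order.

+x: clear; -x: clear

-x: ray from cap(0, 2, 0) has no placed part ⇒ clear
+x: ray from cap(0, 2, 0) has no placed part ⇒ clear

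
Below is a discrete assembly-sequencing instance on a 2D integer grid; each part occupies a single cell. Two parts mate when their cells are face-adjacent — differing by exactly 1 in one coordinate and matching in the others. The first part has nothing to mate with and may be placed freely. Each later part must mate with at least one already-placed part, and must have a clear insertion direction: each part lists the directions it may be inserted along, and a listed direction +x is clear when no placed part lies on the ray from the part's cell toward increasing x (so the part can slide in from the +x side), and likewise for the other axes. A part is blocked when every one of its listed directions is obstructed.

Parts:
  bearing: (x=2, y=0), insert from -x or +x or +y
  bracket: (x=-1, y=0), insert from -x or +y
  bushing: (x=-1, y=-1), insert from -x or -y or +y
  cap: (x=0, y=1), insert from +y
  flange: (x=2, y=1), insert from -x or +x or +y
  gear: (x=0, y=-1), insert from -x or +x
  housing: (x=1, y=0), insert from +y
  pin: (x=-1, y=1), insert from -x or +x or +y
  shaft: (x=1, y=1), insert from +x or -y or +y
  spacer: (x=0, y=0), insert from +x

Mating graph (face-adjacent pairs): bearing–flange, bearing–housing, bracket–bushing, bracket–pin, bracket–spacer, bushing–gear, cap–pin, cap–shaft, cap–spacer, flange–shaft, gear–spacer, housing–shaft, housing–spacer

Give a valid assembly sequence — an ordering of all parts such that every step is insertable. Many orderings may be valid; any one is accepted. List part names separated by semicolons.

1. bracket@(-1, 0) [-x clear] — {bracket}
2. pin@(-1, 1) [-x clear] — {bracket, pin}
3. bushing@(-1, -1) [-x clear] — {bracket, bushing, pin}
4. gear@(0, -1) [+x clear] — {bracket, bushing, gear, pin}
5. cap@(0, 1) [+y clear] — {bracket, bushing, cap, gear, pin}
6. spacer@(0, 0) [+x clear] — {bracket, bushing, cap, gear, pin, spacer}
7. housing@(1, 0) [+y clear] — {bracket, bushing, cap, gear, housing, pin, spacer}
8. bearing@(2, 0) [+x clear] — {bearing, bracket, bushing, cap, gear, housing, pin, spacer}
9. shaft@(1, 1) [+x clear] — {bearing, bracket, bushing, cap, gear, housing, pin, shaft, spacer}
10. flange@(2, 1) [+x clear] — {bearing, bracket, bushing, cap, flange, gear, housing, pin, shaft, spacer}

bracket; pin; bushing; gear; cap; spacer; housing; bearing; shaft; flange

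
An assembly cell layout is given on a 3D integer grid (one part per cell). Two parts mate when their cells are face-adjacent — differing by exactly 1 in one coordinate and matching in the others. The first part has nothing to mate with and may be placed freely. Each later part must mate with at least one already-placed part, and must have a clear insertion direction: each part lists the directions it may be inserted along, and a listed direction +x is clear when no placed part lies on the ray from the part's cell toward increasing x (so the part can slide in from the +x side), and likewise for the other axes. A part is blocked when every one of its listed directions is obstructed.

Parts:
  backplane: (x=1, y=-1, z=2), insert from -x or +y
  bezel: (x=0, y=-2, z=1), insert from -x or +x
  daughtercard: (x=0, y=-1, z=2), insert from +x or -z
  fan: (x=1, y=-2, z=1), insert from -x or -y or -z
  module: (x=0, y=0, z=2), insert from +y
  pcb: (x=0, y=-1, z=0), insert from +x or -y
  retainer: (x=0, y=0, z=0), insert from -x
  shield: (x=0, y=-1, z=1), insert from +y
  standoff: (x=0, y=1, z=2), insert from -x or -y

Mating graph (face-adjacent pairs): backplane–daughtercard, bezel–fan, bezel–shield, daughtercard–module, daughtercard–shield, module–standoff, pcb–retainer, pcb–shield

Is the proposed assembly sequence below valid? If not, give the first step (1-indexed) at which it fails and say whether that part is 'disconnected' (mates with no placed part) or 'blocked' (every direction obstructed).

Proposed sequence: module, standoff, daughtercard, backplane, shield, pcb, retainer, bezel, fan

Valid

1. module@(0, 0, 2) [+y clear] — {module}
2. standoff@(0, 1, 2) [-x clear] — {module, standoff}
3. daughtercard@(0, -1, 2) [+x clear] — {daughtercard, module, standoff}
4. backplane@(1, -1, 2) [+y clear] — {backplane, daughtercard, module, standoff}
5. shield@(0, -1, 1) [+y clear] — {backplane, daughtercard, module, shield, standoff}
6. pcb@(0, -1, 0) [+x clear] — {backplane, daughtercard, module, pcb, shield, standoff}
7. retainer@(0, 0, 0) [-x clear] — {backplane, daughtercard, module, pcb, retainer, shield, standoff}
8. bezel@(0, -2, 1) [-x clear] — {backplane, bezel, daughtercard, module, pcb, retainer, shield, standoff}
9. fan@(1, -2, 1) [-y clear] — {backplane, bezel, daughtercard, fan, module, pcb, retainer, shield, standoff}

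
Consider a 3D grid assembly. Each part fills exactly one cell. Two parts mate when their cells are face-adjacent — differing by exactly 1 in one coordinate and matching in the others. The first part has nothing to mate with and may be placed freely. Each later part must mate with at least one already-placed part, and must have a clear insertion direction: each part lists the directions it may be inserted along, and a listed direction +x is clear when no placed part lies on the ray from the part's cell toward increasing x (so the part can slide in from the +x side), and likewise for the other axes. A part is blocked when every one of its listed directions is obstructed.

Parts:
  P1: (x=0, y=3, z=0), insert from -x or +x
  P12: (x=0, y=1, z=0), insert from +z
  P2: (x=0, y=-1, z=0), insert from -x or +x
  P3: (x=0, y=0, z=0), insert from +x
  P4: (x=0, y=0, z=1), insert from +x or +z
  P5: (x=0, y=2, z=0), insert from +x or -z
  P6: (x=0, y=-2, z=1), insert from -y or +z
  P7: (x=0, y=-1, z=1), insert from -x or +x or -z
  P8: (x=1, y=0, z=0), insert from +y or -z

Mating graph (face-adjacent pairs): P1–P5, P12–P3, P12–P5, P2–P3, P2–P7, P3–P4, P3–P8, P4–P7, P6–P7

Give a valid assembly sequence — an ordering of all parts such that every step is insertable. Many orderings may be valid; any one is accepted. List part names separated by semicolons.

P4; P7; P6; P2; P3; P8; P12; P5; P1

1. P4@(0, 0, 1) [+x clear] — {P4}
2. P7@(0, -1, 1) [-x clear] — {P4, P7}
3. P6@(0, -2, 1) [-y clear] — {P4, P6, P7}
4. P2@(0, -1, 0) [-x clear] — {P2, P4, P6, P7}
5. P3@(0, 0, 0) [+x clear] — {P2, P3, P4, P6, P7}
6. P8@(1, 0, 0) [+y clear] — {P2, P3, P4, P6, P7, P8}
7. P12@(0, 1, 0) [+z clear] — {P12, P2, P3, P4, P6, P7, P8}
8. P5@(0, 2, 0) [+x clear] — {P12, P2, P3, P4, P5, P6, P7, P8}
9. P1@(0, 3, 0) [-x clear] — {P1, P12, P2, P3, P4, P5, P6, P7, P8}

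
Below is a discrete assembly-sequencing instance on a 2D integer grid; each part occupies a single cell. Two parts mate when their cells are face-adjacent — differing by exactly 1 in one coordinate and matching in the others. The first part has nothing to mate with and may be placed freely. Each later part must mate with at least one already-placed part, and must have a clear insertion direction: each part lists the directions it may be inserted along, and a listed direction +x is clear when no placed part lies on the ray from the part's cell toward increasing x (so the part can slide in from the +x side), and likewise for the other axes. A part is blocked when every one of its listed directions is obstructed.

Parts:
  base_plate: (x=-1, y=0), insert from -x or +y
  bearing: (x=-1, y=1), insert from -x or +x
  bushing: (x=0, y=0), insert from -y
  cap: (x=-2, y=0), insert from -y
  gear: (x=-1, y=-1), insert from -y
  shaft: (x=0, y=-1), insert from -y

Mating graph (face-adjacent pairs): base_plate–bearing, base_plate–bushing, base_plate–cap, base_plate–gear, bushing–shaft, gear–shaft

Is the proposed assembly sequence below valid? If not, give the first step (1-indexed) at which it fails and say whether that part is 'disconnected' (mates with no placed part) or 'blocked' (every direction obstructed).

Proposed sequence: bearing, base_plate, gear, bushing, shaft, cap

Valid

1. bearing@(-1, 1) [-x clear] — {bearing}
2. base_plate@(-1, 0) [-x clear] — {base_plate, bearing}
3. gear@(-1, -1) [-y clear] — {base_plate, bearing, gear}
4. bushing@(0, 0) [-y clear] — {base_plate, bearing, bushing, gear}
5. shaft@(0, -1) [-y clear] — {base_plate, bearing, bushing, gear, shaft}
6. cap@(-2, 0) [-y clear] — {base_plate, bearing, bushing, cap, gear, shaft}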